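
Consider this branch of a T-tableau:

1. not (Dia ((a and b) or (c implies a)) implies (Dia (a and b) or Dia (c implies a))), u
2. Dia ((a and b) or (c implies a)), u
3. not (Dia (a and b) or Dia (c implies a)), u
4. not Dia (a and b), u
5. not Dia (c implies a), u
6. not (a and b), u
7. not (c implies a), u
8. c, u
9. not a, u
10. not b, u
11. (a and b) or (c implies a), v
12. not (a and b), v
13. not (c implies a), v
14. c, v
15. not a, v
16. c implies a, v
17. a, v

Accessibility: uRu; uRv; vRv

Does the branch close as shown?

Yes, closed

Both a and not a appear at v.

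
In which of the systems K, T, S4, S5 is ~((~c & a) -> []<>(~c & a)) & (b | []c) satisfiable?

K, T, S4

S5-tableau for the formula:
1. ~((~c & a) -> []<>(~c & a)) & (b | []c), w0
2. ~((~c & a) -> []<>(~c & a)), w0
3. b | []c, w0
4. ~c & a, w0
5. ~[]<>(~c & a), w0
6. ~c, w0
7. a, w0
8. b, w0
9. ~<>(~c & a), w1
10. ~(~c & a), w0
11. ~(~c & a), w1
12. ~a, w0
Accessibility: w0Rw0, w0Rw1, w1Rw0, w1Rw1
Branch closes: a and ~a both at w0.
Every branch closes (one shown): unsatisfiable in S5.
S4-tableau for the formula:
1. ~((~c & a) -> []<>(~c & a)) & (b | []c), w0
2. ~((~c & a) -> []<>(~c & a)), w0
3. b | []c, w0
4. ~c & a, w0
5. ~[]<>(~c & a), w0
6. ~c, w0
7. a, w0
8. b, w0
9. ~<>(~c & a), w1
10. ~(~c & a), w1
11. ~a, w1
Accessibility: w0Rw0, w0Rw1, w1Rw1
Complete open branch: satisfiable in S4, hence also in K, T (this S4-model is also a K-model and a T-model).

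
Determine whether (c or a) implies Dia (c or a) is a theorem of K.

Not valid

Tableau for the negation not ((c or a) implies Dia (c or a)):
1. not ((c or a) implies Dia (c or a)), w0
2. c or a, w0
3. not Dia (c or a), w0
4. a, w0
The negation has an open branch (countermodel exists).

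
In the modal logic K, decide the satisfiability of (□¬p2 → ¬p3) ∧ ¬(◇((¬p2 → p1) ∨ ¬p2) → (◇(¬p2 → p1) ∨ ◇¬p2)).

Unsatisfiable

1. (□¬p2 → ¬p3) ∧ ¬(◇((¬p2 → p1) ∨ ¬p2) → (◇(¬p2 → p1) ∨ ◇¬p2)), w0
2. □¬p2 → ¬p3, w0
3. ¬(◇((¬p2 → p1) ∨ ¬p2) → (◇(¬p2 → p1) ∨ ◇¬p2)), w0
4. ◇((¬p2 → p1) ∨ ¬p2), w0
5. ¬(◇(¬p2 → p1) ∨ ◇¬p2), w0
6. ¬◇(¬p2 → p1), w0
7. ¬◇¬p2, w0
8. ¬p3, w0
9. (¬p2 → p1) ∨ ¬p2, w1
10. ¬(¬p2 → p1), w1
11. ¬p2, w1
12. ¬p1, w1
13. p2, w1
Accessibility: w0Rw1
Branch closes: p2 and ¬p2 both at w1.
All branches of the tableau close; one closing branch shown above.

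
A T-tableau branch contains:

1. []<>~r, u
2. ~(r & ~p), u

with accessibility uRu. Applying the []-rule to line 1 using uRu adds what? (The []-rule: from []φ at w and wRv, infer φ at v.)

<>~r, u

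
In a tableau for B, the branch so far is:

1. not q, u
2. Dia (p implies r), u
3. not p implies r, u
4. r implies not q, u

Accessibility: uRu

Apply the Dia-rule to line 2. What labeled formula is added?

a fresh world v with uRv, and p implies r at v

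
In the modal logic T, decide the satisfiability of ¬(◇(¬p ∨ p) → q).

Satisfiable

1. ¬(◇(¬p ∨ p) → q), u
2. ◇(¬p ∨ p), u   [¬→-rule on 1]
3. ¬q, u   [¬→-rule on 1]
4. ¬p ∨ p, v   [◇-rule on 2: fresh world v, uRv]
5. p, v   [∨-rule on 4 (branches; this branch)]
Accessibility: uRu, uRv, vRv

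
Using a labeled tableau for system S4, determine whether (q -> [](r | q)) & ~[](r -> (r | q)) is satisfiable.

1. (q -> [](r | q)) & ~[](r -> (r | q)), 0
2. q -> [](r | q), 0
3. ~[](r -> (r | q)), 0
4. [](r | q), 0
5. r | q, 0
6. q, 0
7. ~(r -> (r | q)), 1
8. r, 1
9. ~(r | q), 1
10. ~r, 1
11. ~q, 1
Accessibility: 0R0, 0R1, 1R1
Branch closes: r and ~r both at 1.
Every branch closes; the branch above is one of them.

Unsatisfiable (every branch closes)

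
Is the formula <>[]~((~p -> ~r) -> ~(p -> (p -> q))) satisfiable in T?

Satisfiable

1. <>[]~((~p -> ~r) -> ~(p -> (p -> q))), w0
2. []~((~p -> ~r) -> ~(p -> (p -> q))), w1
3. ~((~p -> ~r) -> ~(p -> (p -> q))), w1
4. ~p -> ~r, w1
5. p -> (p -> q), w1
6. ~r, w1
7. p -> q, w1
8. q, w1
Accessibility: w0Rw0, w0Rw1, w1Rw1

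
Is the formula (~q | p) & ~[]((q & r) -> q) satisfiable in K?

1. (~q | p) & ~[]((q & r) -> q), w0
2. ~q | p, w0
3. ~[]((q & r) -> q), w0
4. p, w0
5. ~((q & r) -> q), w1
6. q & r, w1
7. ~q, w1
8. q, w1
9. r, w1
Accessibility: w0Rw1
Branch closes: q and ~q both at w1.
Every branch closes; the branch above is one of them.

No, unsatisfiable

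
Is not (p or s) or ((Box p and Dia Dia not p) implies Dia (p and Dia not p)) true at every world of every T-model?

Valid in T

Tableau for the negation not (not (p or s) or ((Box p and Dia Dia not p) implies Dia (p and Dia not p))):
1. not (not (p or s) or ((Box p and Dia Dia not p) implies Dia (p and Dia not p))), w0
2. p or s, w0
3. not ((Box p and Dia Dia not p) implies Dia (p and Dia not p)), w0
4. Box p and Dia Dia not p, w0
5. not Dia (p and Dia not p), w0
6. Box p, w0
7. Dia Dia not p, w0
8. not (p and Dia not p), w0
9. p, w0
10. s, w0
11. not Dia not p, w0
12. Dia not p, w1
13. not (p and Dia not p), w1
14. p, w1
15. not Dia not p, w1
16. not p, w2
17. p, w2
Accessibility: w0Rw0, w0Rw1, w1Rw1, w1Rw2, w2Rw2
Branch closes: p and not p both at w2.
All branches of the negation close; one closing branch shown above.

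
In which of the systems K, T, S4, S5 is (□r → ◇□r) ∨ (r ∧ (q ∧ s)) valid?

K-tableau for the negation ¬((□r → ◇□r) ∨ (r ∧ (q ∧ s))):
1. ¬((□r → ◇□r) ∨ (r ∧ (q ∧ s))), 0
2. ¬(□r → ◇□r), 0
3. ¬(r ∧ (q ∧ s)), 0
4. □r, 0
5. ¬◇□r, 0
6. ¬(q ∧ s), 0
7. ¬s, 0
Complete open branch: countermodel on a K-frame, so not valid in K.
T-tableau for the negation ¬((□r → ◇□r) ∨ (r ∧ (q ∧ s))):
1. ¬((□r → ◇□r) ∨ (r ∧ (q ∧ s))), 0
2. ¬(□r → ◇□r), 0
3. ¬(r ∧ (q ∧ s)), 0
4. □r, 0
5. ¬◇□r, 0
6. r, 0
7. ¬□r, 0
8. ¬(q ∧ s), 0
9. ¬s, 0
10. ¬r, 1
11. r, 1
Accessibility: 0R0, 0R1, 1R1
Branch closes: r and ¬r both at 1.
Every branch closes (one shown): valid in T, hence also in S4, S5 (every theorem of T is a theorem of S4 and S5).

T, S4, S5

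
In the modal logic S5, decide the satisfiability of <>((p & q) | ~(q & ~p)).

1. <>((p & q) | ~(q & ~p)), u
2. (p & q) | ~(q & ~p), v   [<>-rule on 1: fresh world v, uRv]
3. ~(q & ~p), v   [|-rule on 2 (branches; this branch)]
4. p, v   [~&-rule on 3 (branches; this branch)]
Accessibility: uRu, uRv, vRu, vRv

Yes, satisfiable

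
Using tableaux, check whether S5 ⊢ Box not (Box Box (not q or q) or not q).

Tableau for the negation not Box not (Box Box (not q or q) or not q):
1. not Box not (Box Box (not q or q) or not q), w0
2. Box Box (not q or q) or not q, w1
3. not q, w1
Accessibility: w0Rw0, w0Rw1, w1Rw0, w1Rw1
The negation has an open branch (countermodel exists).

No, not valid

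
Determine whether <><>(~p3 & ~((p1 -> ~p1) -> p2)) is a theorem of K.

Invalid (countermodel exists)

Tableau for the negation ~<><>(~p3 & ~((p1 -> ~p1) -> p2)):
1. ~<><>(~p3 & ~((p1 -> ~p1) -> p2)), u
The negation has an open branch (countermodel exists).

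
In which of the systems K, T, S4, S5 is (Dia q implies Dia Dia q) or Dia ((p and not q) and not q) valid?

K-tableau for the negation not ((Dia q implies Dia Dia q) or Dia ((p and not q) and not q)):
1. not ((Dia q implies Dia Dia q) or Dia ((p and not q) and not q)), u
2. not (Dia q implies Dia Dia q), u   [neg-or-rule on 1]
3. not Dia ((p and not q) and not q), u   [neg-or-rule on 1]
4. Dia q, u   [neg-implies-rule on 2]
5. not Dia Dia q, u   [neg-implies-rule on 2]
6. q, v   [Dia-rule on 4: fresh world v, uRv]
7. not ((p and not q) and not q), v   [neg-Dia-rule on 3 via uRv]
8. not Dia q, v   [neg-Dia-rule on 5 via uRv]
Accessibility: uRv
Complete open branch: countermodel on a K-frame, so not valid in K.
T-tableau for the negation not ((Dia q implies Dia Dia q) or Dia ((p and not q) and not q)):
1. not ((Dia q implies Dia Dia q) or Dia ((p and not q) and not q)), u
2. not (Dia q implies Dia Dia q), u   [neg-or-rule on 1]
3. not Dia ((p and not q) and not q), u   [neg-or-rule on 1]
4. Dia q, u   [neg-implies-rule on 2]
5. not Dia Dia q, u   [neg-implies-rule on 2]
6. not ((p and not q) and not q), u   [neg-Dia-rule on 3 via uRu]
7. not Dia q, u   [neg-Dia-rule on 5 via uRu]
8. not q, u   [neg-Dia-rule on 7 via uRu]
9. not (p and not q), u   [neg-and-rule on 6 (branches; this branch)]
10. not p, u   [neg-and-rule on 9 (branches; this branch)]
11. q, v   [Dia-rule on 4: fresh world v, uRv]
12. not ((p and not q) and not q), v   [neg-Dia-rule on 3 via uRv]
13. not Dia q, v   [neg-Dia-rule on 5 via uRv]
14. not q, v   [neg-Dia-rule on 7 via uRv]
Accessibility: uRu, uRv, vRv
Branch closes: q and not q both at v.
Every branch closes (one shown): valid in T, hence also in S4, S5 (every theorem of T is a theorem of S4 and S5).

T, S4, S5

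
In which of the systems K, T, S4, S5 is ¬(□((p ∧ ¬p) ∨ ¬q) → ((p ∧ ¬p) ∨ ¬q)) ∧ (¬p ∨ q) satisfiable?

K

T-tableau for the formula:
1. ¬(□((p ∧ ¬p) ∨ ¬q) → ((p ∧ ¬p) ∨ ¬q)) ∧ (¬p ∨ q), w0
2. ¬(□((p ∧ ¬p) ∨ ¬q) → ((p ∧ ¬p) ∨ ¬q)), w0
3. ¬p ∨ q, w0
4. □((p ∧ ¬p) ∨ ¬q), w0
5. ¬((p ∧ ¬p) ∨ ¬q), w0
6. ¬(p ∧ ¬p), w0
7. q, w0
8. (p ∧ ¬p) ∨ ¬q, w0
9. p, w0
10. p ∧ ¬p, w0
11. ¬p, w0
Accessibility: w0Rw0
Branch closes: p and ¬p both at w0.
Every branch closes (one shown): unsatisfiable in T, hence also in S4, S5 (every S4/S5-frame is a T-frame).
K-tableau for the formula:
1. ¬(□((p ∧ ¬p) ∨ ¬q) → ((p ∧ ¬p) ∨ ¬q)) ∧ (¬p ∨ q), w0
2. ¬(□((p ∧ ¬p) ∨ ¬q) → ((p ∧ ¬p) ∨ ¬q)), w0
3. ¬p ∨ q, w0
4. □((p ∧ ¬p) ∨ ¬q), w0
5. ¬((p ∧ ¬p) ∨ ¬q), w0
6. ¬(p ∧ ¬p), w0
7. q, w0
8. p, w0
Complete open branch: satisfiable in K.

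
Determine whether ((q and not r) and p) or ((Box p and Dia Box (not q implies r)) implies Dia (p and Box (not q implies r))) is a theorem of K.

Yes, valid

Tableau for the negation not (((q and not r) and p) or ((Box p and Dia Box (not q implies r)) implies Dia (p and Box (not q implies r)))):
1. not (((q and not r) and p) or ((Box p and Dia Box (not q implies r)) implies Dia (p and Box (not q implies r)))), w0
2. not ((q and not r) and p), w0
3. not ((Box p and Dia Box (not q implies r)) implies Dia (p and Box (not q implies r))), w0
4. Box p and Dia Box (not q implies r), w0
5. not Dia (p and Box (not q implies r)), w0
6. Box p, w0
7. Dia Box (not q implies r), w0
8. not (q and not r), w0
9. r, w0
10. Box (not q implies r), w1
11. not (p and Box (not q implies r)), w1
12. p, w1
13. not Box (not q implies r), w1
14. not (not q implies r), w2
15. not q, w2
16. not r, w2
17. not q implies r, w2
18. r, w2
Accessibility: w0Rw1, w1Rw2
Branch closes: r and not r both at w2.
All branches of the negation close; one closing branch shown above.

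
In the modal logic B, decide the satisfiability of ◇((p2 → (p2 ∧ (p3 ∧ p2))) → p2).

1. ◇((p2 → (p2 ∧ (p3 ∧ p2))) → p2), 0
2. (p2 → (p2 ∧ (p3 ∧ p2))) → p2, 1   [◇-rule on 1: fresh world 1, 0R1]
3. p2, 1   [→-rule on 2 (branches; this branch)]
Accessibility: 0R0, 0R1, 1R0, 1R1

Satisfiable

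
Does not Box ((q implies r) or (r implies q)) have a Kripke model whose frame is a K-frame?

Unsatisfiable

1. not Box ((q implies r) or (r implies q)), w0
2. not ((q implies r) or (r implies q)), w1
3. not (q implies r), w1
4. not (r implies q), w1
5. q, w1
6. not r, w1
7. r, w1
8. not q, w1
Accessibility: w0Rw1
Branch closes: r and not r both at w1.
Every branch closes; the branch above is one of them.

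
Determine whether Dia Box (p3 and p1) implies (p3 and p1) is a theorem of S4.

Not valid

Tableau for the negation not (Dia Box (p3 and p1) implies (p3 and p1)):
1. not (Dia Box (p3 and p1) implies (p3 and p1)), 0
2. Dia Box (p3 and p1), 0   [neg-implies-rule on 1]
3. not (p3 and p1), 0   [neg-implies-rule on 1]
4. not p1, 0   [neg-and-rule on 3 (branches; this branch)]
5. Box (p3 and p1), 1   [Dia-rule on 2: fresh world 1, 0R1]
6. p3 and p1, 1   [Box-rule on 5 via 1R1]
7. p3, 1   [and-rule on 6]
8. p1, 1   [and-rule on 6]
Accessibility: 0R0, 0R1, 1R1
The negation has an open branch (countermodel exists).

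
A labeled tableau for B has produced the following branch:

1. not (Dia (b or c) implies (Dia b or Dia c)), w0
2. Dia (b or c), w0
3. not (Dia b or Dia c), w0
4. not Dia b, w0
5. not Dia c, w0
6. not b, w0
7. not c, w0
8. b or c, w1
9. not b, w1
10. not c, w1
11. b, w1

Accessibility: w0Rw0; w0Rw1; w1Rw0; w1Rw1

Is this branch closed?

Both b and not b appear at w1.

Yes, closed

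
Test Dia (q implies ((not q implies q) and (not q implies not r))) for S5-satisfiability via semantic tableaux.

Satisfiable

1. Dia (q implies ((not q implies q) and (not q implies not r))), w0
2. q implies ((not q implies q) and (not q implies not r)), w1   [Dia-rule on 1: fresh world w1, w0Rw1]
3. (not q implies q) and (not q implies not r), w1   [implies-rule on 2 (branches; this branch)]
4. not q implies q, w1   [and-rule on 3]
5. not q implies not r, w1   [and-rule on 3]
6. q, w1   [implies-rule on 4 (branches; this branch)]
7. not r, w1   [implies-rule on 5 (branches; this branch)]
Accessibility: w0Rw0, w0Rw1, w1Rw0, w1Rw1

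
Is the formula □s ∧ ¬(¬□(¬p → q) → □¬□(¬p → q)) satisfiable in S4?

Yes, satisfiable

1. □s ∧ ¬(¬□(¬p → q) → □¬□(¬p → q)), 0
2. □s, 0   [∧-rule on 1]
3. ¬(¬□(¬p → q) → □¬□(¬p → q)), 0   [∧-rule on 1]
4. ¬□(¬p → q), 0   [¬→-rule on 3]
5. ¬□¬□(¬p → q), 0   [¬→-rule on 3]
6. s, 0   [□-rule on 2 via 0R0]
7. ¬(¬p → q), 1   [¬□-rule on 4: fresh world 1, 0R1]
8. ¬p, 1   [¬→-rule on 7]
9. ¬q, 1   [¬→-rule on 7]
10. s, 1   [□-rule on 2 via 0R1]
11. □(¬p → q), 2   [¬□-rule on 5: fresh world 2, 0R2]
12. s, 2   [□-rule on 2 via 0R2]
13. ¬p → q, 2   [□-rule on 11 via 2R2]
14. q, 2   [→-rule on 13 (branches; this branch)]
Accessibility: 0R0, 0R1, 0R2, 1R1, 2R2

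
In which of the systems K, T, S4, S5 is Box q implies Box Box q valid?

S4, S5

T-tableau for the negation not (Box q implies Box Box q):
1. not (Box q implies Box Box q), u
2. Box q, u
3. not Box Box q, u
4. q, u
5. not Box q, v
6. q, v
7. not q, w
Accessibility: uRu, uRv, vRv, vRw, wRw
Complete open branch: countermodel on a T-frame, so not valid in T, nor in K (the same frame is also a K-frame).
S4-tableau for the negation not (Box q implies Box Box q):
1. not (Box q implies Box Box q), u
2. Box q, u
3. not Box Box q, u
4. q, u
5. not Box q, v
6. q, v
7. not q, w
8. q, w
Accessibility: uRu, uRv, uRw, vRv, vRw, wRw
Branch closes: q and not q both at w.
Every branch closes (one shown): valid in S4, hence also in S5 (every theorem of S4 is a theorem of S5).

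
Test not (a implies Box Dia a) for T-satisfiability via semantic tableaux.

1. not (a implies Box Dia a), u
2. a, u
3. not Box Dia a, u
4. not Dia a, v
5. not a, v
Accessibility: uRu, uRv, vRv

Yes, satisfiable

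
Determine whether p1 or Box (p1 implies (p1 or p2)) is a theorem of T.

Tableau for the negation not (p1 or Box (p1 implies (p1 or p2))):
1. not (p1 or Box (p1 implies (p1 or p2))), w0
2. not p1, w0
3. not Box (p1 implies (p1 or p2)), w0
4. not (p1 implies (p1 or p2)), w1
5. p1, w1
6. not (p1 or p2), w1
7. not p1, w1
8. not p2, w1
Accessibility: w0Rw0, w0Rw1, w1Rw1
Branch closes: p1 and not p1 both at w1.
All branches of the negation close; one closing branch shown above.

Yes, valid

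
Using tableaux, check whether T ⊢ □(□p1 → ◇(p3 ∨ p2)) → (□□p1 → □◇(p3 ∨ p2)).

Tableau for the negation ¬(□(□p1 → ◇(p3 ∨ p2)) → (□□p1 → □◇(p3 ∨ p2))):
1. ¬(□(□p1 → ◇(p3 ∨ p2)) → (□□p1 → □◇(p3 ∨ p2))), 0
2. □(□p1 → ◇(p3 ∨ p2)), 0
3. ¬(□□p1 → □◇(p3 ∨ p2)), 0
4. □□p1, 0
5. ¬□◇(p3 ∨ p2), 0
6. □p1 → ◇(p3 ∨ p2), 0
7. □p1, 0
8. p1, 0
9. ◇(p3 ∨ p2), 0
10. ¬◇(p3 ∨ p2), 1
11. □p1 → ◇(p3 ∨ p2), 1
12. □p1, 1
13. p1, 1
14. ¬(p3 ∨ p2), 1
15. ¬p3, 1
16. ¬p2, 1
17. ◇(p3 ∨ p2), 1
18. p3 ∨ p2, 2
19. □p1 → ◇(p3 ∨ p2), 2
20. □p1, 2
21. p1, 2
22. p2, 2
23. ◇(p3 ∨ p2), 2
24. p3 ∨ p2, 3
25. ¬(p3 ∨ p2), 3
26. ¬p3, 3
27. ¬p2, 3
28. p1, 3
29. p2, 3
Accessibility: 0R0, 0R1, 0R2, 1R1, 1R3, 2R2, 3R3
Branch closes: p2 and ¬p2 both at 3.
Every branch of the negation's tableau closes; the branch above is one of them.

Valid in T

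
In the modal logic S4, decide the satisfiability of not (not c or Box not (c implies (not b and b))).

Yes, satisfiable

1. not (not c or Box not (c implies (not b and b))), 0
2. c, 0
3. not Box not (c implies (not b and b)), 0
4. c implies (not b and b), 1
5. not c, 1
Accessibility: 0R0, 0R1, 1R1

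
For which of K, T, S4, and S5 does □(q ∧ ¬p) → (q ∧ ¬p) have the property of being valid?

T, S4, S5

K-tableau for the negation ¬(□(q ∧ ¬p) → (q ∧ ¬p)):
1. ¬(□(q ∧ ¬p) → (q ∧ ¬p)), u
2. □(q ∧ ¬p), u
3. ¬(q ∧ ¬p), u
4. p, u
Complete open branch: countermodel on a K-frame, so not valid in K.
T-tableau for the negation ¬(□(q ∧ ¬p) → (q ∧ ¬p)):
1. ¬(□(q ∧ ¬p) → (q ∧ ¬p)), u
2. □(q ∧ ¬p), u
3. ¬(q ∧ ¬p), u
4. q ∧ ¬p, u
5. q, u
6. ¬p, u
7. p, u
Accessibility: uRu
Branch closes: p and ¬p both at u.
Every branch closes (one shown): valid in T, hence also in S4, S5 (every theorem of T is a theorem of S4 and S5).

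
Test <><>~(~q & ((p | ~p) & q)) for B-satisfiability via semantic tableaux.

1. <><>~(~q & ((p | ~p) & q)), u
2. <>~(~q & ((p | ~p) & q)), v   [<>-rule on 1: fresh world v, uRv]
3. ~(~q & ((p | ~p) & q)), w   [<>-rule on 2: fresh world w, vRw]
4. ~((p | ~p) & q), w   [~&-rule on 3 (branches; this branch)]
5. ~q, w   [~&-rule on 4 (branches; this branch)]
Accessibility: uRu, uRv, vRu, vRv, vRw, wRv, wRw

Satisfiable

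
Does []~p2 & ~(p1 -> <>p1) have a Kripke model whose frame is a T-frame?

1. []~p2 & ~(p1 -> <>p1), u
2. []~p2, u
3. ~(p1 -> <>p1), u
4. p1, u
5. ~<>p1, u
6. ~p2, u
7. ~p1, u
Accessibility: uRu
Branch closes: p1 and ~p1 both at u.
Every branch closes; the branch above is one of them.

Unsatisfiable (every branch closes)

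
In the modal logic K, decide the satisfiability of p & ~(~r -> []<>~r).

1. p & ~(~r -> []<>~r), u
2. p, u
3. ~(~r -> []<>~r), u
4. ~r, u
5. ~[]<>~r, u
6. ~<>~r, v
Accessibility: uRv

Yes, satisfiable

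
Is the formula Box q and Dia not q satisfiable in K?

No, unsatisfiable

1. Box q and Dia not q, u
2. Box q, u   [and-rule on 1]
3. Dia not q, u   [and-rule on 1]
4. not q, v   [Dia-rule on 3: fresh world v, uRv]
5. q, v   [Box-rule on 2 via uRv]
Accessibility: uRv
Branch closes: q and not q both at v.
(One branch shown.) All branches close.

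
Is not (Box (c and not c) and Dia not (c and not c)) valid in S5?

Tableau for the negation Box (c and not c) and Dia not (c and not c):
1. Box (c and not c) and Dia not (c and not c), 0
2. Box (c and not c), 0
3. Dia not (c and not c), 0
4. c and not c, 0
5. c, 0
6. not c, 0
Accessibility: 0R0
Branch closes: c and not c both at 0.
Every branch of the negation's tableau closes; the branch above is one of them.

Valid in S5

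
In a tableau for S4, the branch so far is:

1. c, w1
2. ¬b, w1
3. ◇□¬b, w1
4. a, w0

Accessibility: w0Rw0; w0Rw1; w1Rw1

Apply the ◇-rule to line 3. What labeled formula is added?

a fresh world w2 with w1Rw2, and □¬b at w2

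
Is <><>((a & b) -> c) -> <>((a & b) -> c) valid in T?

Tableau for the negation ~(<><>((a & b) -> c) -> <>((a & b) -> c)):
1. ~(<><>((a & b) -> c) -> <>((a & b) -> c)), w0
2. <><>((a & b) -> c), w0   [~->-rule on 1]
3. ~<>((a & b) -> c), w0   [~->-rule on 1]
4. ~((a & b) -> c), w0   [~<>-rule on 3 via w0Rw0]
5. a & b, w0   [~->-rule on 4]
6. ~c, w0   [~->-rule on 4]
7. a, w0   [&-rule on 5]
8. b, w0   [&-rule on 5]
9. <>((a & b) -> c), w1   [<>-rule on 2: fresh world w1, w0Rw1]
10. ~((a & b) -> c), w1   [~<>-rule on 3 via w0Rw1]
11. a & b, w1   [~->-rule on 10]
12. ~c, w1   [~->-rule on 10]
13. a, w1   [&-rule on 11]
14. b, w1   [&-rule on 11]
15. (a & b) -> c, w2   [<>-rule on 9: fresh world w2, w1Rw2]
16. c, w2   [->-rule on 15 (branches; this branch)]
Accessibility: w0Rw0, w0Rw1, w1Rw1, w1Rw2, w2Rw2
The negation has an open branch (countermodel exists).

No, not valid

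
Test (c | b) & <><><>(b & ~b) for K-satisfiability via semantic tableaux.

1. (c | b) & <><><>(b & ~b), u
2. c | b, u
3. <><><>(b & ~b), u
4. b, u
5. <><>(b & ~b), v
6. <>(b & ~b), w
7. b & ~b, x
8. b, x
9. ~b, x
Accessibility: uRv, vRw, wRx
Branch closes: b and ~b both at x.
Every branch closes; the branch above is one of them.

No, unsatisfiable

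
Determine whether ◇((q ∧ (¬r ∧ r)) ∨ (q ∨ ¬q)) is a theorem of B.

Tableau for the negation ¬◇((q ∧ (¬r ∧ r)) ∨ (q ∨ ¬q)):
1. ¬◇((q ∧ (¬r ∧ r)) ∨ (q ∨ ¬q)), u
2. ¬((q ∧ (¬r ∧ r)) ∨ (q ∨ ¬q)), u
3. ¬(q ∧ (¬r ∧ r)), u
4. ¬(q ∨ ¬q), u
5. ¬q, u
6. q, u
Accessibility: uRu
Branch closes: q and ¬q both at u.
All branches of the negation close; one closing branch shown above.

Yes, valid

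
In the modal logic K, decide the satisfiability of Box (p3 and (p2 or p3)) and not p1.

Satisfiable

1. Box (p3 and (p2 or p3)) and not p1, u
2. Box (p3 and (p2 or p3)), u
3. not p1, u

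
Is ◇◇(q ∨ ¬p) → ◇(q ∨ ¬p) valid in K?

Tableau for the negation ¬(◇◇(q ∨ ¬p) → ◇(q ∨ ¬p)):
1. ¬(◇◇(q ∨ ¬p) → ◇(q ∨ ¬p)), u
2. ◇◇(q ∨ ¬p), u
3. ¬◇(q ∨ ¬p), u
4. ◇(q ∨ ¬p), v
5. ¬(q ∨ ¬p), v
6. ¬q, v
7. p, v
8. q ∨ ¬p, w
9. ¬p, w
Accessibility: uRv, vRw
The negation has an open branch (countermodel exists).

Not valid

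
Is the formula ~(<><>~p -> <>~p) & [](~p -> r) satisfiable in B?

1. ~(<><>~p -> <>~p) & [](~p -> r), w0
2. ~(<><>~p -> <>~p), w0   [&-rule on 1]
3. [](~p -> r), w0   [&-rule on 1]
4. <><>~p, w0   [~->-rule on 2]
5. ~<>~p, w0   [~->-rule on 2]
6. ~p -> r, w0   [[]-rule on 3 via w0Rw0]
7. p, w0   [~<>-rule on 5 via w0Rw0]
8. r, w0   [->-rule on 6 (branches; this branch)]
9. <>~p, w1   [<>-rule on 4: fresh world w1, w0Rw1]
10. ~p -> r, w1   [[]-rule on 3 via w0Rw1]
11. p, w1   [~<>-rule on 5 via w0Rw1]
12. r, w1   [->-rule on 10 (branches; this branch)]
13. ~p, w2   [<>-rule on 9: fresh world w2, w1Rw2]
Accessibility: w0Rw0, w0Rw1, w1Rw0, w1Rw1, w1Rw2, w2Rw1, w2Rw2

Yes, satisfiable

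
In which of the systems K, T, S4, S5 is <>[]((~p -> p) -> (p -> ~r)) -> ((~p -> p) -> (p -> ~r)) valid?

S5

S5-tableau for the negation ~(<>[]((~p -> p) -> (p -> ~r)) -> ((~p -> p) -> (p -> ~r))):
1. ~(<>[]((~p -> p) -> (p -> ~r)) -> ((~p -> p) -> (p -> ~r))), u
2. <>[]((~p -> p) -> (p -> ~r)), u   [~->-rule on 1]
3. ~((~p -> p) -> (p -> ~r)), u   [~->-rule on 1]
4. ~p -> p, u   [~->-rule on 3]
5. ~(p -> ~r), u   [~->-rule on 3]
6. p, u   [~->-rule on 5]
7. r, u   [~->-rule on 5]
8. []((~p -> p) -> (p -> ~r)), v   [<>-rule on 2: fresh world v, uRv]
9. (~p -> p) -> (p -> ~r), u   [[]-rule on 8 via vRu]
10. (~p -> p) -> (p -> ~r), v   [[]-rule on 8 via vRv]
11. p -> ~r, u   [->-rule on 9 (branches; this branch)]
12. ~(~p -> p), v   [->-rule on 10 (branches; this branch)]
13. ~p, v   [~->-rule on 12]
14. ~r, u   [->-rule on 11 (branches; this branch)]
Accessibility: uRu, uRv, vRu, vRv
Branch closes: r and ~r both at u.
Every branch closes (one shown): valid in S5.
S4-tableau for the negation ~(<>[]((~p -> p) -> (p -> ~r)) -> ((~p -> p) -> (p -> ~r))):
1. ~(<>[]((~p -> p) -> (p -> ~r)) -> ((~p -> p) -> (p -> ~r))), u
2. <>[]((~p -> p) -> (p -> ~r)), u   [~->-rule on 1]
3. ~((~p -> p) -> (p -> ~r)), u   [~->-rule on 1]
4. ~p -> p, u   [~->-rule on 3]
5. ~(p -> ~r), u   [~->-rule on 3]
6. p, u   [~->-rule on 5]
7. r, u   [~->-rule on 5]
8. []((~p -> p) -> (p -> ~r)), v   [<>-rule on 2: fresh world v, uRv]
9. (~p -> p) -> (p -> ~r), v   [[]-rule on 8 via vRv]
10. p -> ~r, v   [->-rule on 9 (branches; this branch)]
11. ~r, v   [->-rule on 10 (branches; this branch)]
Accessibility: uRu, uRv, vRv
Complete open branch: countermodel on an S4-frame, so not valid in S4, nor in K, T (the same frame is also a K-frame and a T-frame).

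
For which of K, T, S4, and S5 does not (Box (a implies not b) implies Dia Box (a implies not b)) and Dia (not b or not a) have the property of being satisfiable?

K

K-tableau for the formula:
1. not (Box (a implies not b) implies Dia Box (a implies not b)) and Dia (not b or not a), 0
2. not (Box (a implies not b) implies Dia Box (a implies not b)), 0
3. Dia (not b or not a), 0
4. Box (a implies not b), 0
5. not Dia Box (a implies not b), 0
6. not b or not a, 1
7. a implies not b, 1
8. not Box (a implies not b), 1
9. not a, 1
10. not b, 1
11. not (a implies not b), 2
12. a, 2
13. b, 2
Accessibility: 0R1, 1R2
Complete open branch: satisfiable in K.
T-tableau for the formula:
1. not (Box (a implies not b) implies Dia Box (a implies not b)) and Dia (not b or not a), 0
2. not (Box (a implies not b) implies Dia Box (a implies not b)), 0
3. Dia (not b or not a), 0
4. Box (a implies not b), 0
5. not Dia Box (a implies not b), 0
6. a implies not b, 0
7. not Box (a implies not b), 0
8. not b, 0
9. not b or not a, 1
10. a implies not b, 1
11. not Box (a implies not b), 1
12. not a, 1
13. not b, 1
14. not (a implies not b), 2
15. a, 2
16. b, 2
17. a implies not b, 2
18. not Box (a implies not b), 2
19. not b, 2
Accessibility: 0R0, 0R1, 0R2, 1R1, 2R2
Branch closes: b and not b both at 2.
Every branch closes (one shown): unsatisfiable in T, hence also in S4, S5 (every S4/S5-frame is a T-frame).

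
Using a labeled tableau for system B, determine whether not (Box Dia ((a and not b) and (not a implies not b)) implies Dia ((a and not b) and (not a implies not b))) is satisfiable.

Unsatisfiable (every branch closes)

1. not (Box Dia ((a and not b) and (not a implies not b)) implies Dia ((a and not b) and (not a implies not b))), w0
2. Box Dia ((a and not b) and (not a implies not b)), w0
3. not Dia ((a and not b) and (not a implies not b)), w0
4. Dia ((a and not b) and (not a implies not b)), w0
5. not ((a and not b) and (not a implies not b)), w0
6. not (not a implies not b), w0
7. not a, w0
8. b, w0
9. (a and not b) and (not a implies not b), w1
10. a and not b, w1
11. not a implies not b, w1
12. a, w1
13. not b, w1
14. Dia ((a and not b) and (not a implies not b)), w1
15. not ((a and not b) and (not a implies not b)), w1
16. not (not a implies not b), w1
17. not a, w1
18. b, w1
Accessibility: w0Rw0, w0Rw1, w1Rw0, w1Rw1
Branch closes: a and not a both at w1.
(One branch shown.) All branches close.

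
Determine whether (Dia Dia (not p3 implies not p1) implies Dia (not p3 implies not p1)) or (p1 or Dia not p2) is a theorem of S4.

Tableau for the negation not ((Dia Dia (not p3 implies not p1) implies Dia (not p3 implies not p1)) or (p1 or Dia not p2)):
1. not ((Dia Dia (not p3 implies not p1) implies Dia (not p3 implies not p1)) or (p1 or Dia not p2)), 0
2. not (Dia Dia (not p3 implies not p1) implies Dia (not p3 implies not p1)), 0
3. not (p1 or Dia not p2), 0
4. Dia Dia (not p3 implies not p1), 0
5. not Dia (not p3 implies not p1), 0
6. not p1, 0
7. not Dia not p2, 0
8. not (not p3 implies not p1), 0
9. not p3, 0
10. p1, 0
Accessibility: 0R0
Branch closes: p1 and not p1 both at 0.
Every branch of the negation's tableau closes; the branch above is one of them.

Valid in S4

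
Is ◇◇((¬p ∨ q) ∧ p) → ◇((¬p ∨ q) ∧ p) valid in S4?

Yes, valid

Tableau for the negation ¬(◇◇((¬p ∨ q) ∧ p) → ◇((¬p ∨ q) ∧ p)):
1. ¬(◇◇((¬p ∨ q) ∧ p) → ◇((¬p ∨ q) ∧ p)), w0
2. ◇◇((¬p ∨ q) ∧ p), w0
3. ¬◇((¬p ∨ q) ∧ p), w0
4. ¬((¬p ∨ q) ∧ p), w0
5. ¬(¬p ∨ q), w0
6. p, w0
7. ¬q, w0
8. ◇((¬p ∨ q) ∧ p), w1
9. ¬((¬p ∨ q) ∧ p), w1
10. ¬(¬p ∨ q), w1
11. p, w1
12. ¬q, w1
13. (¬p ∨ q) ∧ p, w2
14. ¬p ∨ q, w2
15. p, w2
16. ¬((¬p ∨ q) ∧ p), w2
17. q, w2
18. ¬(¬p ∨ q), w2
19. ¬q, w2
Accessibility: w0Rw0, w0Rw1, w0Rw2, w1Rw1, w1Rw2, w2Rw2
Branch closes: q and ¬q both at w2.
All branches of the negation close; one closing branch shown above.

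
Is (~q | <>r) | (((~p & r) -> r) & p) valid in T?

Invalid (countermodel exists)

Tableau for the negation ~((~q | <>r) | (((~p & r) -> r) & p)):
1. ~((~q | <>r) | (((~p & r) -> r) & p)), 0
2. ~(~q | <>r), 0
3. ~(((~p & r) -> r) & p), 0
4. q, 0
5. ~<>r, 0
6. ~r, 0
7. ~p, 0
Accessibility: 0R0
The negation has an open branch (countermodel exists).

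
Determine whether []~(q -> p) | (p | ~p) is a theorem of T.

Tableau for the negation ~([]~(q -> p) | (p | ~p)):
1. ~([]~(q -> p) | (p | ~p)), w0
2. ~[]~(q -> p), w0
3. ~(p | ~p), w0
4. ~p, w0
5. p, w0
Accessibility: w0Rw0
Branch closes: p and ~p both at w0.
Every branch of the negation's tableau closes; the branch above is one of them.

Valid in T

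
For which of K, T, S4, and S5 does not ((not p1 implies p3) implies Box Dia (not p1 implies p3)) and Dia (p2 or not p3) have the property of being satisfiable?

S4-tableau for the formula:
1. not ((not p1 implies p3) implies Box Dia (not p1 implies p3)) and Dia (p2 or not p3), 0
2. not ((not p1 implies p3) implies Box Dia (not p1 implies p3)), 0
3. Dia (p2 or not p3), 0
4. not p1 implies p3, 0
5. not Box Dia (not p1 implies p3), 0
6. p3, 0
7. p2 or not p3, 1
8. not p3, 1
9. not Dia (not p1 implies p3), 2
10. not (not p1 implies p3), 2
11. not p1, 2
12. not p3, 2
Accessibility: 0R0, 0R1, 0R2, 1R1, 2R2
Complete open branch: satisfiable in S4, hence also in K, T (this S4-model is also a K-model and a T-model).
S5-tableau for the formula:
1. not ((not p1 implies p3) implies Box Dia (not p1 implies p3)) and Dia (p2 or not p3), 0
2. not ((not p1 implies p3) implies Box Dia (not p1 implies p3)), 0
3. Dia (p2 or not p3), 0
4. not p1 implies p3, 0
5. not Box Dia (not p1 implies p3), 0
6. p3, 0
7. p2 or not p3, 1
8. not p3, 1
9. not Dia (not p1 implies p3), 2
10. not (not p1 implies p3), 0
11. not p1, 0
12. not p3, 0
Accessibility: 0R0, 0R1, 0R2, 1R0, 1R1, 1R2, 2R0, 2R1, 2R2
Branch closes: p3 and not p3 both at 0.
Every branch closes (one shown): unsatisfiable in S5.

K, T, S4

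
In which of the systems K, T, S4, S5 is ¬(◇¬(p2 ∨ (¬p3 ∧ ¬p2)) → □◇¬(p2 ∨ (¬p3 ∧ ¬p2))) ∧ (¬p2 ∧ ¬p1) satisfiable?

K, T, S4

S4-tableau for the formula:
1. ¬(◇¬(p2 ∨ (¬p3 ∧ ¬p2)) → □◇¬(p2 ∨ (¬p3 ∧ ¬p2))) ∧ (¬p2 ∧ ¬p1), w0
2. ¬(◇¬(p2 ∨ (¬p3 ∧ ¬p2)) → □◇¬(p2 ∨ (¬p3 ∧ ¬p2))), w0   [∧-rule on 1]
3. ¬p2 ∧ ¬p1, w0   [∧-rule on 1]
4. ◇¬(p2 ∨ (¬p3 ∧ ¬p2)), w0   [¬→-rule on 2]
5. ¬□◇¬(p2 ∨ (¬p3 ∧ ¬p2)), w0   [¬→-rule on 2]
6. ¬p2, w0   [∧-rule on 3]
7. ¬p1, w0   [∧-rule on 3]
8. ¬(p2 ∨ (¬p3 ∧ ¬p2)), w1   [◇-rule on 4: fresh world w1, w0Rw1]
9. ¬p2, w1   [¬∨-rule on 8]
10. ¬(¬p3 ∧ ¬p2), w1   [¬∨-rule on 8]
11. p3, w1   [¬∧-rule on 10 (branches; this branch)]
12. ¬◇¬(p2 ∨ (¬p3 ∧ ¬p2)), w2   [¬□-rule on 5: fresh world w2, w0Rw2]
13. p2 ∨ (¬p3 ∧ ¬p2), w2   [¬◇-rule on 12 via w2Rw2]
14. ¬p3 ∧ ¬p2, w2   [∨-rule on 13 (branches; this branch)]
15. ¬p3, w2   [∧-rule on 14]
16. ¬p2, w2   [∧-rule on 14]
Accessibility: w0Rw0, w0Rw1, w0Rw2, w1Rw1, w2Rw2
Complete open branch: satisfiable in S4, hence also in K, T (this S4-model is also a K-model and a T-model).
S5-tableau for the formula:
1. ¬(◇¬(p2 ∨ (¬p3 ∧ ¬p2)) → □◇¬(p2 ∨ (¬p3 ∧ ¬p2))) ∧ (¬p2 ∧ ¬p1), w0
2. ¬(◇¬(p2 ∨ (¬p3 ∧ ¬p2)) → □◇¬(p2 ∨ (¬p3 ∧ ¬p2))), w0   [∧-rule on 1]
3. ¬p2 ∧ ¬p1, w0   [∧-rule on 1]
4. ◇¬(p2 ∨ (¬p3 ∧ ¬p2)), w0   [¬→-rule on 2]
5. ¬□◇¬(p2 ∨ (¬p3 ∧ ¬p2)), w0   [¬→-rule on 2]
6. ¬p2, w0   [∧-rule on 3]
7. ¬p1, w0   [∧-rule on 3]
8. ¬(p2 ∨ (¬p3 ∧ ¬p2)), w1   [◇-rule on 4: fresh world w1, w0Rw1]
9. ¬p2, w1   [¬∨-rule on 8]
10. ¬(¬p3 ∧ ¬p2), w1   [¬∨-rule on 8]
11. p3, w1   [¬∧-rule on 10 (branches; this branch)]
12. ¬◇¬(p2 ∨ (¬p3 ∧ ¬p2)), w2   [¬□-rule on 5: fresh world w2, w0Rw2]
13. p2 ∨ (¬p3 ∧ ¬p2), w0   [¬◇-rule on 12 via w2Rw0]
14. p2 ∨ (¬p3 ∧ ¬p2), w1   [¬◇-rule on 12 via w2Rw1]
15. p2 ∨ (¬p3 ∧ ¬p2), w2   [¬◇-rule on 12 via w2Rw2]
16. ¬p3 ∧ ¬p2, w0   [∨-rule on 13 (branches; this branch)]
17. ¬p3, w0   [∧-rule on 16]
18. ¬p3 ∧ ¬p2, w1   [∨-rule on 14 (branches; this branch)]
19. ¬p3, w1   [∧-rule on 18]
Accessibility: w0Rw0, w0Rw1, w0Rw2, w1Rw0, w1Rw1, w1Rw2, w2Rw0, w2Rw1, w2Rw2
Branch closes: p3 and ¬p3 both at w1.
Every branch closes (one shown): unsatisfiable in S5.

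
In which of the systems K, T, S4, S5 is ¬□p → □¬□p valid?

S5

S5-tableau for the negation ¬(¬□p → □¬□p):
1. ¬(¬□p → □¬□p), w0
2. ¬□p, w0
3. ¬□¬□p, w0
4. ¬p, w1
5. □p, w2
6. p, w0
7. p, w1
Accessibility: w0Rw0, w0Rw1, w0Rw2, w1Rw0, w1Rw1, w1Rw2, w2Rw0, w2Rw1, w2Rw2
Branch closes: p and ¬p both at w1.
Every branch closes (one shown): valid in S5.
S4-tableau for the negation ¬(¬□p → □¬□p):
1. ¬(¬□p → □¬□p), w0
2. ¬□p, w0
3. ¬□¬□p, w0
4. ¬p, w1
5. □p, w2
6. p, w2
Accessibility: w0Rw0, w0Rw1, w0Rw2, w1Rw1, w2Rw2
Complete open branch: countermodel on an S4-frame, so not valid in S4, nor in K, T (the same frame is also a K-frame and a T-frame).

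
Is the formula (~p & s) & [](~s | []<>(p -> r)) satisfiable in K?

Yes, satisfiable

1. (~p & s) & [](~s | []<>(p -> r)), 0
2. ~p & s, 0
3. [](~s | []<>(p -> r)), 0
4. ~p, 0
5. s, 0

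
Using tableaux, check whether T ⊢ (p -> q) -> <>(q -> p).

No, not valid

Tableau for the negation ~((p -> q) -> <>(q -> p)):
1. ~((p -> q) -> <>(q -> p)), 0
2. p -> q, 0   [~->-rule on 1]
3. ~<>(q -> p), 0   [~->-rule on 1]
4. ~(q -> p), 0   [~<>-rule on 3 via 0R0]
5. q, 0   [~->-rule on 4]
6. ~p, 0   [~->-rule on 4]
Accessibility: 0R0
The negation has an open branch (countermodel exists).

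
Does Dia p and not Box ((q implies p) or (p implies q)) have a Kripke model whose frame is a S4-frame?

1. Dia p and not Box ((q implies p) or (p implies q)), w0
2. Dia p, w0
3. not Box ((q implies p) or (p implies q)), w0
4. p, w1
5. not ((q implies p) or (p implies q)), w2
6. not (q implies p), w2
7. not (p implies q), w2
8. q, w2
9. not p, w2
10. p, w2
11. not q, w2
Accessibility: w0Rw0, w0Rw1, w0Rw2, w1Rw1, w2Rw2
Branch closes: p and not p both at w2.
Every branch closes; the branch above is one of them.

No, unsatisfiable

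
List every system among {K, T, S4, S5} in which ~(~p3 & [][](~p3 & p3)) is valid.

T, S4, S5

K-tableau for the negation ~p3 & [][](~p3 & p3):
1. ~p3 & [][](~p3 & p3), 0
2. ~p3, 0
3. [][](~p3 & p3), 0
Complete open branch: countermodel on a K-frame, so not valid in K.
T-tableau for the negation ~p3 & [][](~p3 & p3):
1. ~p3 & [][](~p3 & p3), 0
2. ~p3, 0
3. [][](~p3 & p3), 0
4. [](~p3 & p3), 0
5. ~p3 & p3, 0
6. p3, 0
Accessibility: 0R0
Branch closes: p3 and ~p3 both at 0.
Every branch closes (one shown): valid in T, hence also in S4, S5 (every theorem of T is a theorem of S4 and S5).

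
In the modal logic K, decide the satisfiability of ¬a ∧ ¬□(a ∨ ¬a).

1. ¬a ∧ ¬□(a ∨ ¬a), u
2. ¬a, u
3. ¬□(a ∨ ¬a), u
4. ¬(a ∨ ¬a), v
5. ¬a, v
6. a, v
Accessibility: uRv
Branch closes: a and ¬a both at v.
All branches of the tableau close; one closing branch shown above.

Unsatisfiable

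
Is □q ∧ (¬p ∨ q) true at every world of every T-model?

Not valid

Tableau for the negation ¬(□q ∧ (¬p ∨ q)):
1. ¬(□q ∧ (¬p ∨ q)), w0
2. ¬(¬p ∨ q), w0
3. p, w0
4. ¬q, w0
Accessibility: w0Rw0
The negation has an open branch (countermodel exists).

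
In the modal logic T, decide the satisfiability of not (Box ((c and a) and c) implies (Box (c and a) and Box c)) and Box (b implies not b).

1. not (Box ((c and a) and c) implies (Box (c and a) and Box c)) and Box (b implies not b), 0
2. not (Box ((c and a) and c) implies (Box (c and a) and Box c)), 0
3. Box (b implies not b), 0
4. Box ((c and a) and c), 0
5. not (Box (c and a) and Box c), 0
6. b implies not b, 0
7. (c and a) and c, 0
8. c and a, 0
9. c, 0
10. a, 0
11. not Box (c and a), 0
12. not b, 0
13. not (c and a), 1
14. b implies not b, 1
15. (c and a) and c, 1
16. c and a, 1
17. c, 1
18. a, 1
19. not a, 1
Accessibility: 0R0, 0R1, 1R1
Branch closes: a and not a both at 1.
All branches of the tableau close; one closing branch shown above.

Unsatisfiable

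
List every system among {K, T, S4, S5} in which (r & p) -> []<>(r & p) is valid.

S4-tableau for the negation ~((r & p) -> []<>(r & p)):
1. ~((r & p) -> []<>(r & p)), u
2. r & p, u
3. ~[]<>(r & p), u
4. r, u
5. p, u
6. ~<>(r & p), v
7. ~(r & p), v
8. ~p, v
Accessibility: uRu, uRv, vRv
Complete open branch: countermodel on an S4-frame, so not valid in S4, nor in K, T (the same frame is also a K-frame and a T-frame).
S5-tableau for the negation ~((r & p) -> []<>(r & p)):
1. ~((r & p) -> []<>(r & p)), u
2. r & p, u
3. ~[]<>(r & p), u
4. r, u
5. p, u
6. ~<>(r & p), v
7. ~(r & p), u
8. ~(r & p), v
9. ~p, u
Accessibility: uRu, uRv, vRu, vRv
Branch closes: p and ~p both at u.
Every branch closes (one shown): valid in S5.

S5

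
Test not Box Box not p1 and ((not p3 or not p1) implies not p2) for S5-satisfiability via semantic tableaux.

1. not Box Box not p1 and ((not p3 or not p1) implies not p2), w0
2. not Box Box not p1, w0   [and-rule on 1]
3. (not p3 or not p1) implies not p2, w0   [and-rule on 1]
4. not p2, w0   [implies-rule on 3 (branches; this branch)]
5. not Box not p1, w1   [neg-Box-rule on 2: fresh world w1, w0Rw1]
6. p1, w2   [neg-Box-rule on 5: fresh world w2, w1Rw2]
Accessibility: w0Rw0, w0Rw1, w0Rw2, w1Rw0, w1Rw1, w1Rw2, w2Rw0, w2Rw1, w2Rw2

Yes, satisfiable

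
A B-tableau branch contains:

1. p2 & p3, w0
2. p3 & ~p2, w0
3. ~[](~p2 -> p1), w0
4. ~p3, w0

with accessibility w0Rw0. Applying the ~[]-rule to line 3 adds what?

a fresh world w1 with w0Rw1, and ~(~p2 -> p1) at w1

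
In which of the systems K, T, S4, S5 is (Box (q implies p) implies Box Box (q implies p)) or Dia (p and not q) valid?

S4, S5

S4-tableau for the negation not ((Box (q implies p) implies Box Box (q implies p)) or Dia (p and not q)):
1. not ((Box (q implies p) implies Box Box (q implies p)) or Dia (p and not q)), 0
2. not (Box (q implies p) implies Box Box (q implies p)), 0   [neg-or-rule on 1]
3. not Dia (p and not q), 0   [neg-or-rule on 1]
4. Box (q implies p), 0   [neg-implies-rule on 2]
5. not Box Box (q implies p), 0   [neg-implies-rule on 2]
6. not (p and not q), 0   [neg-Dia-rule on 3 via 0R0]
7. q implies p, 0   [Box-rule on 4 via 0R0]
8. q, 0   [neg-and-rule on 6 (branches; this branch)]
9. p, 0   [implies-rule on 7 (branches; this branch)]
10. not Box (q implies p), 1   [neg-Box-rule on 5: fresh world 1, 0R1]
11. not (p and not q), 1   [neg-Dia-rule on 3 via 0R1]
12. q implies p, 1   [Box-rule on 4 via 0R1]
13. q, 1   [neg-and-rule on 11 (branches; this branch)]
14. p, 1   [implies-rule on 12 (branches; this branch)]
15. not (q implies p), 2   [neg-Box-rule on 10: fresh world 2, 1R2]
16. q, 2   [neg-implies-rule on 15]
17. not p, 2   [neg-implies-rule on 15]
18. not (p and not q), 2   [neg-Dia-rule on 3 via 0R2]
19. q implies p, 2   [Box-rule on 4 via 0R2]
20. p, 2   [implies-rule on 19 (branches; this branch)]
Accessibility: 0R0, 0R1, 0R2, 1R1, 1R2, 2R2
Branch closes: p and not p both at 2.
Every branch closes (one shown): valid in S4, hence also in S5 (every theorem of S4 is a theorem of S5).
T-tableau for the negation not ((Box (q implies p) implies Box Box (q implies p)) or Dia (p and not q)):
1. not ((Box (q implies p) implies Box Box (q implies p)) or Dia (p and not q)), 0
2. not (Box (q implies p) implies Box Box (q implies p)), 0   [neg-or-rule on 1]
3. not Dia (p and not q), 0   [neg-or-rule on 1]
4. Box (q implies p), 0   [neg-implies-rule on 2]
5. not Box Box (q implies p), 0   [neg-implies-rule on 2]
6. not (p and not q), 0   [neg-Dia-rule on 3 via 0R0]
7. q implies p, 0   [Box-rule on 4 via 0R0]
8. q, 0   [neg-and-rule on 6 (branches; this branch)]
9. p, 0   [implies-rule on 7 (branches; this branch)]
10. not Box (q implies p), 1   [neg-Box-rule on 5: fresh world 1, 0R1]
11. not (p and not q), 1   [neg-Dia-rule on 3 via 0R1]
12. q implies p, 1   [Box-rule on 4 via 0R1]
13. q, 1   [neg-and-rule on 11 (branches; this branch)]
14. p, 1   [implies-rule on 12 (branches; this branch)]
15. not (q implies p), 2   [neg-Box-rule on 10: fresh world 2, 1R2]
16. q, 2   [neg-implies-rule on 15]
17. not p, 2   [neg-implies-rule on 15]
Accessibility: 0R0, 0R1, 1R1, 1R2, 2R2
Complete open branch: countermodel on a T-frame, so not valid in T, nor in K (the same frame is also a K-frame).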